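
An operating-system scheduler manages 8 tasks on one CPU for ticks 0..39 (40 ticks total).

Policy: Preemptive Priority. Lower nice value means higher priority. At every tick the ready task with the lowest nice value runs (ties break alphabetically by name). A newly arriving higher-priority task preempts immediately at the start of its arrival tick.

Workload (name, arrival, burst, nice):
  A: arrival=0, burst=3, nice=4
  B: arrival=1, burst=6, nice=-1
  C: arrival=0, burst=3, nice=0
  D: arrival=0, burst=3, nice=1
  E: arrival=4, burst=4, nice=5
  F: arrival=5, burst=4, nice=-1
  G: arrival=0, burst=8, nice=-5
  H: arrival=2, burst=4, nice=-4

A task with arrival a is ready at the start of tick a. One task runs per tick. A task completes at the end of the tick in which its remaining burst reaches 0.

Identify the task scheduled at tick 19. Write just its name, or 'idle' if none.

t=0: ready={A,C,D,G} → run G
t=1: ready={A,B,C,D,G} → run G
t=2: ready={A,B,C,D,G,H} → run G
t=3: ready={A,B,C,D,G,H} → run G
t=4: ready={A,B,C,D,E,G,H} → run G
t=5: ready={A,B,C,D,E,F,G,H} → run G
t=6: ready={A,B,C,D,E,F,G,H} → run G
t=7: ready={A,B,C,D,E,F,G,H} → run G
t=8: ready={A,B,C,D,E,F,H} → run H
t=9: ready={A,B,C,D,E,F,H} → run H
t=10: ready={A,B,C,D,E,F,H} → run H
t=11: ready={A,B,C,D,E,F,H} → run H
t=12: ready={A,B,C,D,E,F} → run B
t=13: ready={A,B,C,D,E,F} → run B
t=14: ready={A,B,C,D,E,F} → run B
t=15: ready={A,B,C,D,E,F} → run B
t=16: ready={A,B,C,D,E,F} → run B
t=17: ready={A,B,C,D,E,F} → run B
t=18: ready={A,C,D,E,F} → run F
t=19: ready={A,C,D,E,F} → run F
t=20: ready={A,C,D,E,F} → run F
t=21: ready={A,C,D,E,F} → run F
t=22: ready={A,C,D,E} → run C
t=23: ready={A,C,D,E} → run C
t=24: ready={A,C,D,E} → run C
t=25: ready={A,D,E} → run D
t=26: ready={A,D,E} → run D
t=27: ready={A,D,E} → run D
t=28: ready={A,E} → run A
t=29: ready={A,E} → run A
t=30: ready={A,E} → run A
t=31: ready={E} → run E
t=32: ready={E} → run E
t=33: ready={E} → run E
t=34: ready={E} → run E
t=35: (idle)
t=36: (idle)
t=37: (idle)
t=38: (idle)
t=39: (idle)

running at tick 19 = F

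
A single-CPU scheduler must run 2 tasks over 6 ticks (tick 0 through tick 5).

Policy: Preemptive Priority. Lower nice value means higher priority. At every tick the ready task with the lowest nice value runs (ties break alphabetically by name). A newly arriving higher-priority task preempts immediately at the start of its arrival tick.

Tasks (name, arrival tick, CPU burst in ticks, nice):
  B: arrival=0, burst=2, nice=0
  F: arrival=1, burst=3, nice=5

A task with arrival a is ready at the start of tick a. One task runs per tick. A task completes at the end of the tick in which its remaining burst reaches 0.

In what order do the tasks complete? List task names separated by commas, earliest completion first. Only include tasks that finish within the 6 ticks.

t=0: ready={B} → run B
t=1: ready={B,F} → run B
t=2: ready={F} → run F
t=3: ready={F} → run F
t=4: ready={F} → run F
t=5: (idle)

completion order = B, F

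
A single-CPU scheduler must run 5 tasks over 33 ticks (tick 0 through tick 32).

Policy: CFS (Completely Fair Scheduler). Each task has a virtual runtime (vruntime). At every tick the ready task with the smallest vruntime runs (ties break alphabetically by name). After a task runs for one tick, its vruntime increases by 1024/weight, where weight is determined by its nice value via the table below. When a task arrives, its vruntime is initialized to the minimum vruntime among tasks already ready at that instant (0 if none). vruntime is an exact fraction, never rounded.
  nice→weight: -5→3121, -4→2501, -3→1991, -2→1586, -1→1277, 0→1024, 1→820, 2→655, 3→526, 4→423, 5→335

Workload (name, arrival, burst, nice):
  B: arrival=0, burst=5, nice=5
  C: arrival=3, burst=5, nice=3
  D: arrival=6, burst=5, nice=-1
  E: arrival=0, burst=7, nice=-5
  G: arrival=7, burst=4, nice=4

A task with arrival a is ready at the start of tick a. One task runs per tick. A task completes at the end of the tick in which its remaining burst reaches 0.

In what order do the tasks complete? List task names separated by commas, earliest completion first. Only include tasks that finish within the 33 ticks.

completion order = E, D, C, G, B

t=0: vr[B=0 E=0] → run B
t=1: vr[B=1024/335 E=0] → run E
t=2: vr[B=1024/335 E=1024/3121] → run E
t=3: vr[B=1024/335 C=2048/3121 E=2048/3121] → run C
t=4: vr[B=1024/335 C=2136576/820823 E=2048/3121] → run E
t=5: vr[B=1024/335 C=2136576/820823 E=3072/3121] → run E
t=6: vr[B=1024/335 C=2136576/820823 D=4096/3121 E=4096/3121] → run D
t=7: vr[B=1024/335 C=2136576/820823 D=8426496/3985517 E=4096/3121 G=4096/3121] → run E
t=8: vr[B=1024/335 C=2136576/820823 D=8426496/3985517 E=5120/3121 G=4096/3121] → run G
t=9: vr[B=1024/335 C=2136576/820823 D=8426496/3985517 E=5120/3121 G=4928512/1320183] → run E
t=10: vr[B=1024/335 C=2136576/820823 D=8426496/3985517 E=6144/3121 G=4928512/1320183] → run E
t=11: vr[B=1024/335 C=2136576/820823 D=8426496/3985517 G=4928512/1320183] → run D
t=12: vr[B=1024/335 C=2136576/820823 D=11622400/3985517 G=4928512/1320183] → run C
t=13: vr[B=1024/335 C=3734528/820823 D=11622400/3985517 G=4928512/1320183] → run D
t=14: vr[B=1024/335 C=3734528/820823 D=14818304/3985517 G=4928512/1320183] → run B
t=15: vr[B=2048/335 C=3734528/820823 D=14818304/3985517 G=4928512/1320183] → run D
t=16: vr[B=2048/335 C=3734528/820823 D=18014208/3985517 G=4928512/1320183] → run G
t=17: vr[B=2048/335 C=3734528/820823 D=18014208/3985517 G=8124416/1320183] → run D
t=18: vr[B=2048/335 C=3734528/820823 G=8124416/1320183] → run C
t=19: vr[B=2048/335 C=5332480/820823 G=8124416/1320183] → run B
t=20: vr[B=3072/335 C=5332480/820823 G=8124416/1320183] → run G
t=21: vr[B=3072/335 C=5332480/820823 G=3773440/440061] → run C
t=22: vr[B=3072/335 C=6930432/820823 G=3773440/440061] → run C
t=23: vr[B=3072/335 G=3773440/440061] → run G
t=24: vr[B=3072/335] → run B
t=25: vr[B=4096/335] → run B
t=26: (idle)
t=27: (idle)
t=28: (idle)
t=29: (idle)
t=30: (idle)
t=31: (idle)
t=32: (idle)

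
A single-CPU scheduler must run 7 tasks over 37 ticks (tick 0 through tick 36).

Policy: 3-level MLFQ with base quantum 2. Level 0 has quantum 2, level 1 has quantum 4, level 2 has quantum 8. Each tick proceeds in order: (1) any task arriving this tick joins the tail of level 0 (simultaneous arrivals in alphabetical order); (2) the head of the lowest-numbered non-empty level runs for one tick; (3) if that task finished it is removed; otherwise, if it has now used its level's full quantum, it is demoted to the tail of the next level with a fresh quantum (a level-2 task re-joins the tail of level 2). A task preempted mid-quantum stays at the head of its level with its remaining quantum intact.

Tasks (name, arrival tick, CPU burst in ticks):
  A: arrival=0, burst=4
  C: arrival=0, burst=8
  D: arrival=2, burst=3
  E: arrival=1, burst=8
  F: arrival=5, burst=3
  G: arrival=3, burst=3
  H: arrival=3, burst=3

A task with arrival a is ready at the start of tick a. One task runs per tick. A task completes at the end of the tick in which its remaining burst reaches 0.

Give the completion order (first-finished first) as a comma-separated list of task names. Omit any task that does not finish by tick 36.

t=0: L0/L1/L2 = AC/-/- → run A
t=1: L0/L1/L2 = ACE/-/- → run A
t=2: L0/L1/L2 = CED/A/- → run C
t=3: L0/L1/L2 = CEDGH/A/- → run C
t=4: L0/L1/L2 = EDGH/AC/- → run E
t=5: L0/L1/L2 = EDGHF/AC/- → run E
t=6: L0/L1/L2 = DGHF/ACE/- → run D
t=7: L0/L1/L2 = DGHF/ACE/- → run D
t=8: L0/L1/L2 = GHF/ACED/- → run G
t=9: L0/L1/L2 = GHF/ACED/- → run G
t=10: L0/L1/L2 = HF/ACEDG/- → run H
t=11: L0/L1/L2 = HF/ACEDG/- → run H
t=12: L0/L1/L2 = F/ACEDGH/- → run F
t=13: L0/L1/L2 = F/ACEDGH/- → run F
t=14: L0/L1/L2 = -/ACEDGHF/- → run A
t=15: L0/L1/L2 = -/ACEDGHF/- → run A
t=16: L0/L1/L2 = -/CEDGHF/- → run C
t=17: L0/L1/L2 = -/CEDGHF/- → run C
t=18: L0/L1/L2 = -/CEDGHF/- → run C
t=19: L0/L1/L2 = -/CEDGHF/- → run C
t=20: L0/L1/L2 = -/EDGHF/C → run E
t=21: L0/L1/L2 = -/EDGHF/C → run E
t=22: L0/L1/L2 = -/EDGHF/C → run E
t=23: L0/L1/L2 = -/EDGHF/C → run E
t=24: L0/L1/L2 = -/DGHF/CE → run D
t=25: L0/L1/L2 = -/GHF/CE → run G
t=26: L0/L1/L2 = -/HF/CE → run H
t=27: L0/L1/L2 = -/F/CE → run F
t=28: L0/L1/L2 = -/-/CE → run C
t=29: L0/L1/L2 = -/-/CE → run C
t=30: L0/L1/L2 = -/-/E → run E
t=31: L0/L1/L2 = -/-/E → run E
t=32: (idle)
t=33: (idle)
t=34: (idle)
t=35: (idle)
t=36: (idle)

completion order = A, D, G, H, F, C, E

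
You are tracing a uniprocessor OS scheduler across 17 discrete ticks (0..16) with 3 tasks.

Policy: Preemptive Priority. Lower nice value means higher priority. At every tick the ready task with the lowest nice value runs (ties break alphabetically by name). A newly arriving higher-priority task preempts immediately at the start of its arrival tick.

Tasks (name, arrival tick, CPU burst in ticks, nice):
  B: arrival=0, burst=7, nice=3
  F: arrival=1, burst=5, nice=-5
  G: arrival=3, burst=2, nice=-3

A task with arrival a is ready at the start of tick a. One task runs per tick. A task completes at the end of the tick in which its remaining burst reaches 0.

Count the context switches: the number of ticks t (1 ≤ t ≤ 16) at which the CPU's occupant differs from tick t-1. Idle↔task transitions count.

t=0: ready={B} → run B
t=1: ready={B,F} → run F
t=2: ready={B,F} → run F
t=3: ready={B,F,G} → run F
t=4: ready={B,F,G} → run F
t=5: ready={B,F,G} → run F
t=6: ready={B,G} → run G
t=7: ready={B,G} → run G
t=8: ready={B} → run B
t=9: ready={B} → run B
t=10: ready={B} → run B
t=11: ready={B} → run B
t=12: ready={B} → run B
t=13: ready={B} → run B
t=14: (idle)
t=15: (idle)
t=16: (idle)

context switches = 4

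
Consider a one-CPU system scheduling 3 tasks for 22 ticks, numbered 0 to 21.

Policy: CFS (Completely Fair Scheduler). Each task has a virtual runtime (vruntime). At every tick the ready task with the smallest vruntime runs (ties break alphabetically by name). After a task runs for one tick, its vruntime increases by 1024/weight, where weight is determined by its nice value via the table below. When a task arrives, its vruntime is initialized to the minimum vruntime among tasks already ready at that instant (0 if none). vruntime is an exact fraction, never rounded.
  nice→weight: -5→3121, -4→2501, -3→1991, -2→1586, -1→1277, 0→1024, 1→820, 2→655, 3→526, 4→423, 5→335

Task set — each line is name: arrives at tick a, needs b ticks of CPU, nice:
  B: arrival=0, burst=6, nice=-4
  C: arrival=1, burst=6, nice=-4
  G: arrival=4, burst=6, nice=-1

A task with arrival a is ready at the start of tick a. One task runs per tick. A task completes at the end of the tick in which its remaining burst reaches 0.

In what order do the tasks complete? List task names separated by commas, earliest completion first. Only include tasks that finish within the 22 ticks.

t=0: vr[B=0] → run B
t=1: vr[B=1024/2501 C=1024/2501] → run B
t=2: vr[B=2048/2501 C=1024/2501] → run C
t=3: vr[B=2048/2501 C=2048/2501] → run B
t=4: vr[B=3072/2501 C=2048/2501 G=2048/2501] → run C
t=5: vr[B=3072/2501 C=3072/2501 G=2048/2501] → run G
t=6: vr[B=3072/2501 C=3072/2501 G=5176320/3193777] → run B
t=7: vr[B=4096/2501 C=3072/2501 G=5176320/3193777] → run C
t=8: vr[B=4096/2501 C=4096/2501 G=5176320/3193777] → run G
t=9: vr[B=4096/2501 C=4096/2501 G=7737344/3193777] → run B
t=10: vr[B=5120/2501 C=4096/2501 G=7737344/3193777] → run C
t=11: vr[B=5120/2501 C=5120/2501 G=7737344/3193777] → run B
t=12: vr[C=5120/2501 G=7737344/3193777] → run C
t=13: vr[C=6144/2501 G=7737344/3193777] → run G
t=14: vr[C=6144/2501 G=10298368/3193777] → run C
t=15: vr[G=10298368/3193777] → run G
t=16: vr[G=12859392/3193777] → run G
t=17: vr[G=15420416/3193777] → run G
t=18: (idle)
t=19: (idle)
t=20: (idle)
t=21: (idle)

completion order = B, C, G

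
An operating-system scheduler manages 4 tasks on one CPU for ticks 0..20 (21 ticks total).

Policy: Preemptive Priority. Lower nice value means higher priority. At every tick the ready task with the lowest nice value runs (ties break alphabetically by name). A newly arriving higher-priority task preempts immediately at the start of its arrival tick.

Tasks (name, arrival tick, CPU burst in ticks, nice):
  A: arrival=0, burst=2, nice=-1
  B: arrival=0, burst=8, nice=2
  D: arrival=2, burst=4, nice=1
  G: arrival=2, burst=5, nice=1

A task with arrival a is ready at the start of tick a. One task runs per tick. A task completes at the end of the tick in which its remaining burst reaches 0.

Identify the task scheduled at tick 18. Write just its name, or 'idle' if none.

running at tick 18 = B

t=0: ready={A,B} → run A
t=1: ready={A,B} → run A
t=2: ready={B,D,G} → run D
t=3: ready={B,D,G} → run D
t=4: ready={B,D,G} → run D
t=5: ready={B,D,G} → run D
t=6: ready={B,G} → run G
t=7: ready={B,G} → run G
t=8: ready={B,G} → run G
t=9: ready={B,G} → run G
t=10: ready={B,G} → run G
t=11: ready={B} → run B
t=12: ready={B} → run B
t=13: ready={B} → run B
t=14: ready={B} → run B
t=15: ready={B} → run B
t=16: ready={B} → run B
t=17: ready={B} → run B
t=18: ready={B} → run B
t=19: (idle)
t=20: (idle)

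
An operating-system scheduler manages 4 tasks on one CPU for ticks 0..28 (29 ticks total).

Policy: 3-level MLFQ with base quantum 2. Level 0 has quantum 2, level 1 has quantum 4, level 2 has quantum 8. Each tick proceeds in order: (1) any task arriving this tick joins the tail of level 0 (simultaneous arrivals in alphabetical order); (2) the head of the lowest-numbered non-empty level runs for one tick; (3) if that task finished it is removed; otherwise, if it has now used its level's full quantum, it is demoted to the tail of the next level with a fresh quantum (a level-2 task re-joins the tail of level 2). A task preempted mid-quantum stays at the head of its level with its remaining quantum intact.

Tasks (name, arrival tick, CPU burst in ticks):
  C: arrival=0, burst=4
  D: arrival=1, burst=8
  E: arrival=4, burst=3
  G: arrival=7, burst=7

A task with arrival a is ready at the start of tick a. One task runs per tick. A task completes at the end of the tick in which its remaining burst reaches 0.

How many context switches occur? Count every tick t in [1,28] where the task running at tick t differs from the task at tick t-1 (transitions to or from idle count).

t=0: L0/L1/L2 = C/-/- → run C
t=1: L0/L1/L2 = CD/-/- → run C
t=2: L0/L1/L2 = D/C/- → run D
t=3: L0/L1/L2 = D/C/- → run D
t=4: L0/L1/L2 = E/CD/- → run E
t=5: L0/L1/L2 = E/CD/- → run E
t=6: L0/L1/L2 = -/CDE/- → run C
t=7: L0/L1/L2 = G/CDE/- → run G
t=8: L0/L1/L2 = G/CDE/- → run G
t=9: L0/L1/L2 = -/CDEG/- → run C
t=10: L0/L1/L2 = -/DEG/- → run D
t=11: L0/L1/L2 = -/DEG/- → run D
t=12: L0/L1/L2 = -/DEG/- → run D
t=13: L0/L1/L2 = -/DEG/- → run D
t=14: L0/L1/L2 = -/EG/D → run E
t=15: L0/L1/L2 = -/G/D → run G
t=16: L0/L1/L2 = -/G/D → run G
t=17: L0/L1/L2 = -/G/D → run G
t=18: L0/L1/L2 = -/G/D → run G
t=19: L0/L1/L2 = -/-/DG → run D
t=20: L0/L1/L2 = -/-/DG → run D
t=21: L0/L1/L2 = -/-/G → run G
t=22: (idle)
t=23: (idle)
t=24: (idle)
t=25: (idle)
t=26: (idle)
t=27: (idle)
t=28: (idle)

context switches = 11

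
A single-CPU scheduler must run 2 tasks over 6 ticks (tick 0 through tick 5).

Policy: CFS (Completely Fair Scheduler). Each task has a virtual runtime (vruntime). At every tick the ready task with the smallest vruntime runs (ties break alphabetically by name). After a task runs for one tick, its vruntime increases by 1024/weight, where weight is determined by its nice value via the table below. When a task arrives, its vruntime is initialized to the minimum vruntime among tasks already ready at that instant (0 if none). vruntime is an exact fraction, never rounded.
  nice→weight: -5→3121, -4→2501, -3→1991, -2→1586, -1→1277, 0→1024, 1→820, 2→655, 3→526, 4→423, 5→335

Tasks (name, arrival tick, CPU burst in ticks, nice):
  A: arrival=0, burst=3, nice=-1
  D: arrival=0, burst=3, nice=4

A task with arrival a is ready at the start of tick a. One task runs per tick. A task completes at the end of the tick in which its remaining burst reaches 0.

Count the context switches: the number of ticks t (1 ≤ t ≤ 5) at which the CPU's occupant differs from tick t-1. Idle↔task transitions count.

context switches = 3

t=0: vr[A=0 D=0] → run A
t=1: vr[A=1024/1277 D=0] → run D
t=2: vr[A=1024/1277 D=1024/423] → run A
t=3: vr[A=2048/1277 D=1024/423] → run A
t=4: vr[D=1024/423] → run D
t=5: vr[D=2048/423] → run D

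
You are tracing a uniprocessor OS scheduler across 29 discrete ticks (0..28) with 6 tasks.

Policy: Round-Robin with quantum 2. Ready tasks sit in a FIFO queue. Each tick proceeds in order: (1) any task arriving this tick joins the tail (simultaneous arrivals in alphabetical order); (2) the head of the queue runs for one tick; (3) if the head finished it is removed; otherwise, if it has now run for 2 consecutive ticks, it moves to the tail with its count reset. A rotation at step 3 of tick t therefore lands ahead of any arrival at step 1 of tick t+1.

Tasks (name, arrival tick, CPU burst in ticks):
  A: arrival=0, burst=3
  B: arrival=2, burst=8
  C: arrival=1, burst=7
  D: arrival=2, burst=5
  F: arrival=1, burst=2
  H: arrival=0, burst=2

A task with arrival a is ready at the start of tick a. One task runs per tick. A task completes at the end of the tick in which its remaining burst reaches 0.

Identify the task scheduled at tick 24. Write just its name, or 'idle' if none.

running at tick 24 = C

t=0: queue=[A,H] q_used=0 → run A
t=1: queue=[A,H,C,F] q_used=1 → run A
t=2: queue=[H,C,F,A,B,D] q_used=0 → run H
t=3: queue=[H,C,F,A,B,D] q_used=1 → run H
t=4: queue=[C,F,A,B,D] q_used=0 → run C
t=5: queue=[C,F,A,B,D] q_used=1 → run C
t=6: queue=[F,A,B,D,C] q_used=0 → run F
t=7: queue=[F,A,B,D,C] q_used=1 → run F
t=8: queue=[A,B,D,C] q_used=0 → run A
t=9: queue=[B,D,C] q_used=0 → run B
t=10: queue=[B,D,C] q_used=1 → run B
t=11: queue=[D,C,B] q_used=0 → run D
t=12: queue=[D,C,B] q_used=1 → run D
t=13: queue=[C,B,D] q_used=0 → run C
t=14: queue=[C,B,D] q_used=1 → run C
t=15: queue=[B,D,C] q_used=0 → run B
t=16: queue=[B,D,C] q_used=1 → run B
t=17: queue=[D,C,B] q_used=0 → run D
t=18: queue=[D,C,B] q_used=1 → run D
t=19: queue=[C,B,D] q_used=0 → run C
t=20: queue=[C,B,D] q_used=1 → run C
t=21: queue=[B,D,C] q_used=0 → run B
t=22: queue=[B,D,C] q_used=1 → run B
t=23: queue=[D,C,B] q_used=0 → run D
t=24: queue=[C,B] q_used=0 → run C
t=25: queue=[B] q_used=0 → run B
t=26: queue=[B] q_used=1 → run B
t=27: (idle)
t=28: (idle)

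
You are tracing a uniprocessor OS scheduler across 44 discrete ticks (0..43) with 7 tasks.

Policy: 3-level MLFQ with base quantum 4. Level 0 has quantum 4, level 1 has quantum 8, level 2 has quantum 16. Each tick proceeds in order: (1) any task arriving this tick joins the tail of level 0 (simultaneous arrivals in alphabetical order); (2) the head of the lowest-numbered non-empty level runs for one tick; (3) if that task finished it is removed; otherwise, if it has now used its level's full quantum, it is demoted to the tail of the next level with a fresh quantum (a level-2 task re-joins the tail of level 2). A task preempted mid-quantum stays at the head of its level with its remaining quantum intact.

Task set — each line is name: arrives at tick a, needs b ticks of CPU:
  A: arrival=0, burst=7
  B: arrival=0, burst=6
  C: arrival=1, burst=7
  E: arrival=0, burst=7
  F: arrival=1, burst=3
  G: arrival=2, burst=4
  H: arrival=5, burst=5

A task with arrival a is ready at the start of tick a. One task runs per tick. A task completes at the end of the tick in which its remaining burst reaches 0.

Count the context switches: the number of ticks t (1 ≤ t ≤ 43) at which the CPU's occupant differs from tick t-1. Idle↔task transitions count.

context switches = 12

t=0: L0/L1/L2 = ABE/-/- → run A
t=1: L0/L1/L2 = ABECF/-/- → run A
t=2: L0/L1/L2 = ABECFG/-/- → run A
t=3: L0/L1/L2 = ABECFG/-/- → run A
t=4: L0/L1/L2 = BECFG/A/- → run B
t=5: L0/L1/L2 = BECFGH/A/- → run B
t=6: L0/L1/L2 = BECFGH/A/- → run B
t=7: L0/L1/L2 = BECFGH/A/- → run B
t=8: L0/L1/L2 = ECFGH/AB/- → run E
t=9: L0/L1/L2 = ECFGH/AB/- → run E
t=10: L0/L1/L2 = ECFGH/AB/- → run E
t=11: L0/L1/L2 = ECFGH/AB/- → run E
t=12: L0/L1/L2 = CFGH/ABE/- → run C
t=13: L0/L1/L2 = CFGH/ABE/- → run C
t=14: L0/L1/L2 = CFGH/ABE/- → run C
t=15: L0/L1/L2 = CFGH/ABE/- → run C
t=16: L0/L1/L2 = FGH/ABEC/- → run F
t=17: L0/L1/L2 = FGH/ABEC/- → run F
t=18: L0/L1/L2 = FGH/ABEC/- → run F
t=19: L0/L1/L2 = GH/ABEC/- → run G
t=20: L0/L1/L2 = GH/ABEC/- → run G
t=21: L0/L1/L2 = GH/ABEC/- → run G
t=22: L0/L1/L2 = GH/ABEC/- → run G
t=23: L0/L1/L2 = H/ABEC/- → run H
t=24: L0/L1/L2 = H/ABEC/- → run H
t=25: L0/L1/L2 = H/ABEC/- → run H
t=26: L0/L1/L2 = H/ABEC/- → run H
t=27: L0/L1/L2 = -/ABECH/- → run A
t=28: L0/L1/L2 = -/ABECH/- → run A
t=29: L0/L1/L2 = -/ABECH/- → run A
t=30: L0/L1/L2 = -/BECH/- → run B
t=31: L0/L1/L2 = -/BECH/- → run B
t=32: L0/L1/L2 = -/ECH/- → run E
t=33: L0/L1/L2 = -/ECH/- → run E
t=34: L0/L1/L2 = -/ECH/- → run E
t=35: L0/L1/L2 = -/CH/- → run C
t=36: L0/L1/L2 = -/CH/- → run C
t=37: L0/L1/L2 = -/CH/- → run C
t=38: L0/L1/L2 = -/H/- → run H
t=39: (idle)
t=40: (idle)
t=41: (idle)
t=42: (idle)
t=43: (idle)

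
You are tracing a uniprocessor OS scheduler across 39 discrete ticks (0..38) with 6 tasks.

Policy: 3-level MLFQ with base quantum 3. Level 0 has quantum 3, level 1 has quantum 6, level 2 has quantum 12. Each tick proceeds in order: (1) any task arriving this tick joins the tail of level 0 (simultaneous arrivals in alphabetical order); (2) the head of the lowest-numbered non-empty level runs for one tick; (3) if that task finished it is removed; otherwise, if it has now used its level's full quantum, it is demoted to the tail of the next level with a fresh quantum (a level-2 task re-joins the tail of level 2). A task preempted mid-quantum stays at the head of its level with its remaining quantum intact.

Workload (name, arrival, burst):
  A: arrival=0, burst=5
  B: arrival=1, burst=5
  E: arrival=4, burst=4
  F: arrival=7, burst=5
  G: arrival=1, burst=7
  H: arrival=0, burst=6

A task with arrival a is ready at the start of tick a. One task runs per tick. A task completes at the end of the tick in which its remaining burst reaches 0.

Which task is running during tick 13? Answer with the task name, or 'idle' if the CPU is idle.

t=0: L0/L1/L2 = AH/-/- → run A
t=1: L0/L1/L2 = AHBG/-/- → run A
t=2: L0/L1/L2 = AHBG/-/- → run A
t=3: L0/L1/L2 = HBG/A/- → run H
t=4: L0/L1/L2 = HBGE/A/- → run H
t=5: L0/L1/L2 = HBGE/A/- → run H
t=6: L0/L1/L2 = BGE/AH/- → run B
t=7: L0/L1/L2 = BGEF/AH/- → run B
t=8: L0/L1/L2 = BGEF/AH/- → run B
t=9: L0/L1/L2 = GEF/AHB/- → run G
t=10: L0/L1/L2 = GEF/AHB/- → run G
t=11: L0/L1/L2 = GEF/AHB/- → run G
t=12: L0/L1/L2 = EF/AHBG/- → run E
t=13: L0/L1/L2 = EF/AHBG/- → run E
t=14: L0/L1/L2 = EF/AHBG/- → run E
t=15: L0/L1/L2 = F/AHBGE/- → run F
t=16: L0/L1/L2 = F/AHBGE/- → run F
t=17: L0/L1/L2 = F/AHBGE/- → run F
t=18: L0/L1/L2 = -/AHBGEF/- → run A
t=19: L0/L1/L2 = -/AHBGEF/- → run A
t=20: L0/L1/L2 = -/HBGEF/- → run H
t=21: L0/L1/L2 = -/HBGEF/- → run H
t=22: L0/L1/L2 = -/HBGEF/- → run H
t=23: L0/L1/L2 = -/BGEF/- → run B
t=24: L0/L1/L2 = -/BGEF/- → run B
t=25: L0/L1/L2 = -/GEF/- → run G
t=26: L0/L1/L2 = -/GEF/- → run G
t=27: L0/L1/L2 = -/GEF/- → run G
t=28: L0/L1/L2 = -/GEF/- → run G
t=29: L0/L1/L2 = -/EF/- → run E
t=30: L0/L1/L2 = -/F/- → run F
t=31: L0/L1/L2 = -/F/- → run F
t=32: (idle)
t=33: (idle)
t=34: (idle)
t=35: (idle)
t=36: (idle)
t=37: (idle)
t=38: (idle)

running at tick 13 = E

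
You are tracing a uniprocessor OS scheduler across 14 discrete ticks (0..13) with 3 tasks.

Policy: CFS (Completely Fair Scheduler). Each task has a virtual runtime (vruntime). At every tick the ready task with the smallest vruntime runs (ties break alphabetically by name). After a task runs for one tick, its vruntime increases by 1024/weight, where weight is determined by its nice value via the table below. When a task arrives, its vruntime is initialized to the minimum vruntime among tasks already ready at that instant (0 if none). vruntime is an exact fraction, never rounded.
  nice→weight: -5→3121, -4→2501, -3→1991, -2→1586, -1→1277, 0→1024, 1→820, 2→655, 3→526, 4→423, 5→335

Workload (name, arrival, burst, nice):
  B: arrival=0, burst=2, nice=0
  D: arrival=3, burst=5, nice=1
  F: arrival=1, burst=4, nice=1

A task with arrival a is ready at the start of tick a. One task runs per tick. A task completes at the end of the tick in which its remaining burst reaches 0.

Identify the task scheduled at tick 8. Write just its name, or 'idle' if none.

running at tick 8 = F

t=0: vr[B=0] → run B
t=1: vr[B=1 F=1] → run B
t=2: vr[F=1] → run F
t=3: vr[D=461/205 F=461/205] → run D
t=4: vr[D=717/205 F=461/205] → run F
t=5: vr[D=717/205 F=717/205] → run D
t=6: vr[D=973/205 F=717/205] → run F
t=7: vr[D=973/205 F=973/205] → run D
t=8: vr[D=1229/205 F=973/205] → run F
t=9: vr[D=1229/205] → run D
t=10: vr[D=297/41] → run D
t=11: (idle)
t=12: (idle)
t=13: (idle)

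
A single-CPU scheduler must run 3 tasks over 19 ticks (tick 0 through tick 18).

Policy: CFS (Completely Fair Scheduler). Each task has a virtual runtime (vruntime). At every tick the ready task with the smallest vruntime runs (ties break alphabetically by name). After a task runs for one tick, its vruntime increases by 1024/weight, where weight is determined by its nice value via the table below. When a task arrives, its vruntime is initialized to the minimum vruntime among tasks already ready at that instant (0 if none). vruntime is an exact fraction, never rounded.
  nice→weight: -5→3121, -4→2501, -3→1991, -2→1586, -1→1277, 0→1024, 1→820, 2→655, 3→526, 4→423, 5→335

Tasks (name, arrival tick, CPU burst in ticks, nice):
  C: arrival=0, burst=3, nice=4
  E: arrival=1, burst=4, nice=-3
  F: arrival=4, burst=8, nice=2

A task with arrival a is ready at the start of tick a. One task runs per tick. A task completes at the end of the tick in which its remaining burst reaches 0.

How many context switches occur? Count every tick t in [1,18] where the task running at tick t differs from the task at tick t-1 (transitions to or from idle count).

context switches = 6

t=0: vr[C=0] → run C
t=1: vr[C=1024/423 E=1024/423] → run C
t=2: vr[C=2048/423 E=1024/423] → run E
t=3: vr[C=2048/423 E=2471936/842193] → run E
t=4: vr[C=2048/423 E=2905088/842193 F=2905088/842193] → run E
t=5: vr[C=2048/423 E=3338240/842193 F=2905088/842193] → run F
t=6: vr[C=2048/423 E=3338240/842193 F=2765238272/551636415] → run E
t=7: vr[C=2048/423 F=2765238272/551636415] → run C
t=8: vr[F=2765238272/551636415] → run F
t=9: vr[F=3627643904/551636415] → run F
t=10: vr[F=4490049536/551636415] → run F
t=11: vr[F=5352455168/551636415] → run F
t=12: vr[F=1242972160/110327283] → run F
t=13: vr[F=7077266432/551636415] → run F
t=14: vr[F=7939672064/551636415] → run F
t=15: (idle)
t=16: (idle)
t=17: (idle)
t=18: (idle)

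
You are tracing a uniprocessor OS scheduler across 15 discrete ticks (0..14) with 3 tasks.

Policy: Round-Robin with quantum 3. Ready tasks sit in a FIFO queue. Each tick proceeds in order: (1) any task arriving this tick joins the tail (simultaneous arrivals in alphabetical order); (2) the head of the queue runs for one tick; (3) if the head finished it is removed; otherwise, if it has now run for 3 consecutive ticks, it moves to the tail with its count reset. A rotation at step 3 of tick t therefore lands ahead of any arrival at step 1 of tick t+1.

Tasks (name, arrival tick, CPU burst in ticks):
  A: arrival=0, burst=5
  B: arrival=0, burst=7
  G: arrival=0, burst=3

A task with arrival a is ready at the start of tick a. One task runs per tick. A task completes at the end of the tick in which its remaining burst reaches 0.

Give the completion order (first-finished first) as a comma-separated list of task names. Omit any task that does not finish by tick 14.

completion order = G, A, B

t=0: queue=[A,B,G] q_used=0 → run A
t=1: queue=[A,B,G] q_used=1 → run A
t=2: queue=[A,B,G] q_used=2 → run A
t=3: queue=[B,G,A] q_used=0 → run B
t=4: queue=[B,G,A] q_used=1 → run B
t=5: queue=[B,G,A] q_used=2 → run B
t=6: queue=[G,A,B] q_used=0 → run G
t=7: queue=[G,A,B] q_used=1 → run G
t=8: queue=[G,A,B] q_used=2 → run G
t=9: queue=[A,B] q_used=0 → run A
t=10: queue=[A,B] q_used=1 → run A
t=11: queue=[B] q_used=0 → run B
t=12: queue=[B] q_used=1 → run B
t=13: queue=[B] q_used=2 → run B
t=14: queue=[B] q_used=0 → run B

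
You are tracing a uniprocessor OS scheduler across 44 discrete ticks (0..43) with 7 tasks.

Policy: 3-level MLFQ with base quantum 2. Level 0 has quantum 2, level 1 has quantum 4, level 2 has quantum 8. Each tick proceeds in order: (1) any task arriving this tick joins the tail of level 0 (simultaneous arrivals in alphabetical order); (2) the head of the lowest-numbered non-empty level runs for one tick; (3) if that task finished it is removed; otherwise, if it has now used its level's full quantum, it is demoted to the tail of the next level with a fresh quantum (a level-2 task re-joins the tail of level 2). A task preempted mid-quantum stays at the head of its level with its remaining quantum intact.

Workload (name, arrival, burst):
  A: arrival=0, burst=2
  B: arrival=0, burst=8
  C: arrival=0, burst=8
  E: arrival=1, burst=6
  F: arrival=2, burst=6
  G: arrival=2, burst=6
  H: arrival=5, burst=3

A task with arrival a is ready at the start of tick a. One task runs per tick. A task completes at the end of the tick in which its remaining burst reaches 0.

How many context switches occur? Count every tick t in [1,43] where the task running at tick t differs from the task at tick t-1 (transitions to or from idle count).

t=0: L0/L1/L2 = ABC/-/- → run A
t=1: L0/L1/L2 = ABCE/-/- → run A
t=2: L0/L1/L2 = BCEFG/-/- → run B
t=3: L0/L1/L2 = BCEFG/-/- → run B
t=4: L0/L1/L2 = CEFG/B/- → run C
t=5: L0/L1/L2 = CEFGH/B/- → run C
t=6: L0/L1/L2 = EFGH/BC/- → run E
t=7: L0/L1/L2 = EFGH/BC/- → run E
t=8: L0/L1/L2 = FGH/BCE/- → run F
t=9: L0/L1/L2 = FGH/BCE/- → run F
t=10: L0/L1/L2 = GH/BCEF/- → run G
t=11: L0/L1/L2 = GH/BCEF/- → run G
t=12: L0/L1/L2 = H/BCEFG/- → run H
t=13: L0/L1/L2 = H/BCEFG/- → run H
t=14: L0/L1/L2 = -/BCEFGH/- → run B
t=15: L0/L1/L2 = -/BCEFGH/- → run B
t=16: L0/L1/L2 = -/BCEFGH/- → run B
t=17: L0/L1/L2 = -/BCEFGH/- → run B
t=18: L0/L1/L2 = -/CEFGH/B → run C
t=19: L0/L1/L2 = -/CEFGH/B → run C
t=20: L0/L1/L2 = -/CEFGH/B → run C
t=21: L0/L1/L2 = -/CEFGH/B → run C
t=22: L0/L1/L2 = -/EFGH/BC → run E
t=23: L0/L1/L2 = -/EFGH/BC → run E
t=24: L0/L1/L2 = -/EFGH/BC → run E
t=25: L0/L1/L2 = -/EFGH/BC → run E
t=26: L0/L1/L2 = -/FGH/BC → run F
t=27: L0/L1/L2 = -/FGH/BC → run F
t=28: L0/L1/L2 = -/FGH/BC → run F
t=29: L0/L1/L2 = -/FGH/BC → run F
t=30: L0/L1/L2 = -/GH/BC → run G
t=31: L0/L1/L2 = -/GH/BC → run G
t=32: L0/L1/L2 = -/GH/BC → run G
t=33: L0/L1/L2 = -/GH/BC → run G
t=34: L0/L1/L2 = -/H/BC → run H
t=35: L0/L1/L2 = -/-/BC → run B
t=36: L0/L1/L2 = -/-/BC → run B
t=37: L0/L1/L2 = -/-/C → run C
t=38: L0/L1/L2 = -/-/C → run C
t=39: (idle)
t=40: (idle)
t=41: (idle)
t=42: (idle)
t=43: (idle)

context switches = 15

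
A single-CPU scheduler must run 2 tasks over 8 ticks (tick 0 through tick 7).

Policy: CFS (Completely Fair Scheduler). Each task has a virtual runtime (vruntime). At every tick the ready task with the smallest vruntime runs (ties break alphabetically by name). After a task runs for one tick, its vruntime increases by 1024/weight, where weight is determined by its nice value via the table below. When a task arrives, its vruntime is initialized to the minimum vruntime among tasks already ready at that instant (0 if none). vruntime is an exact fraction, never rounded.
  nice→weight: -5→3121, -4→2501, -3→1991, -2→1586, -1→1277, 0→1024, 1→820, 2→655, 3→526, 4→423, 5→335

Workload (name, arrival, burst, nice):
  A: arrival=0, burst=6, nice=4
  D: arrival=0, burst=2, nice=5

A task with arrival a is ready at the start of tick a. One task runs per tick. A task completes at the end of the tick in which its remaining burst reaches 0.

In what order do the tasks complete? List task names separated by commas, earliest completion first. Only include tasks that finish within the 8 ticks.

completion order = D, A

t=0: vr[A=0 D=0] → run A
t=1: vr[A=1024/423 D=0] → run D
t=2: vr[A=1024/423 D=1024/335] → run A
t=3: vr[A=2048/423 D=1024/335] → run D
t=4: vr[A=2048/423] → run A
t=5: vr[A=1024/141] → run A
t=6: vr[A=4096/423] → run A
t=7: vr[A=5120/423] → run A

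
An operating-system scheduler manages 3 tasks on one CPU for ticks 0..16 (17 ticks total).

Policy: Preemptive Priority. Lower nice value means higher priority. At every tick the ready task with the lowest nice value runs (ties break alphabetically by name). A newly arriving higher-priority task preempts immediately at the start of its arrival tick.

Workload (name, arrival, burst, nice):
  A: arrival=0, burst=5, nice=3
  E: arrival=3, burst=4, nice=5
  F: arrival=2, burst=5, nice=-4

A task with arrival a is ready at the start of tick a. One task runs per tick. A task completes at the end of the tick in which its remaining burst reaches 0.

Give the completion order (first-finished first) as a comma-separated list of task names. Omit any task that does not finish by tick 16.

completion order = F, A, E

t=0: ready={A} → run A
t=1: ready={A} → run A
t=2: ready={A,F} → run F
t=3: ready={A,E,F} → run F
t=4: ready={A,E,F} → run F
t=5: ready={A,E,F} → run F
t=6: ready={A,E,F} → run F
t=7: ready={A,E} → run A
t=8: ready={A,E} → run A
t=9: ready={A,E} → run A
t=10: ready={E} → run E
t=11: ready={E} → run E
t=12: ready={E} → run E
t=13: ready={E} → run E
t=14: (idle)
t=15: (idle)
t=16: (idle)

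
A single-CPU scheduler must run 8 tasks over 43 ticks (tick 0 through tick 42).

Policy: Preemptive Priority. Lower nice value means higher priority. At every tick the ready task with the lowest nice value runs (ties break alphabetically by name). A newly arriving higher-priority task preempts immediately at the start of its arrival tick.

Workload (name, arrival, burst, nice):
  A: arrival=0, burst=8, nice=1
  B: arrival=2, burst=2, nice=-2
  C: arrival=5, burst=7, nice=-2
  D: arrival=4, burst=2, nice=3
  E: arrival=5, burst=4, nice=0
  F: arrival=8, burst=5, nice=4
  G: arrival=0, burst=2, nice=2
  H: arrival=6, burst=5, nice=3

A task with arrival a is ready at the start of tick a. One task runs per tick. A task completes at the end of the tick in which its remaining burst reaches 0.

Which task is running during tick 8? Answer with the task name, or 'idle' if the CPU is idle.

running at tick 8 = C

t=0: ready={A,G} → run A
t=1: ready={A,G} → run A
t=2: ready={A,B,G} → run B
t=3: ready={A,B,G} → run B
t=4: ready={A,D,G} → run A
t=5: ready={A,C,D,E,G} → run C
t=6: ready={A,C,D,E,G,H} → run C
t=7: ready={A,C,D,E,G,H} → run C
t=8: ready={A,C,D,E,F,G,H} → run C
t=9: ready={A,C,D,E,F,G,H} → run C
t=10: ready={A,C,D,E,F,G,H} → run C
t=11: ready={A,C,D,E,F,G,H} → run C
t=12: ready={A,D,E,F,G,H} → run E
t=13: ready={A,D,E,F,G,H} → run E
t=14: ready={A,D,E,F,G,H} → run E
t=15: ready={A,D,E,F,G,H} → run E
t=16: ready={A,D,F,G,H} → run A
t=17: ready={A,D,F,G,H} → run A
t=18: ready={A,D,F,G,H} → run A
t=19: ready={A,D,F,G,H} → run A
t=20: ready={A,D,F,G,H} → run A
t=21: ready={D,F,G,H} → run G
t=22: ready={D,F,G,H} → run G
t=23: ready={D,F,H} → run D
t=24: ready={D,F,H} → run D
t=25: ready={F,H} → run H
t=26: ready={F,H} → run H
t=27: ready={F,H} → run H
t=28: ready={F,H} → run H
t=29: ready={F,H} → run H
t=30: ready={F} → run F
t=31: ready={F} → run F
t=32: ready={F} → run F
t=33: ready={F} → run F
t=34: ready={F} → run F
t=35: (idle)
t=36: (idle)
t=37: (idle)
t=38: (idle)
t=39: (idle)
t=40: (idle)
t=41: (idle)
t=42: (idle)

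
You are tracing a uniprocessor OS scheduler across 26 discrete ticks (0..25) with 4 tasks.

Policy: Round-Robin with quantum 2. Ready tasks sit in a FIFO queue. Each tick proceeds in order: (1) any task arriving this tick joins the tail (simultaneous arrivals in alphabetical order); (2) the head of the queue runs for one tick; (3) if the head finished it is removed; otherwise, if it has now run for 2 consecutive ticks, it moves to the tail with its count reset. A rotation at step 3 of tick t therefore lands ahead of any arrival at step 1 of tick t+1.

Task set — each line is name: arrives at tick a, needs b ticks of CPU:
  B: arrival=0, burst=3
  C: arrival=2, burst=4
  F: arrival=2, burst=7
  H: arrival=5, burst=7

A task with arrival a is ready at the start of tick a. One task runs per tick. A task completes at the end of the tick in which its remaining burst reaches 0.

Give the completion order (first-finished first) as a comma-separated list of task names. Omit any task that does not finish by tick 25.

t=0: queue=[B] q_used=0 → run B
t=1: queue=[B] q_used=1 → run B
t=2: queue=[B,C,F] q_used=0 → run B
t=3: queue=[C,F] q_used=0 → run C
t=4: queue=[C,F] q_used=1 → run C
t=5: queue=[F,C,H] q_used=0 → run F
t=6: queue=[F,C,H] q_used=1 → run F
t=7: queue=[C,H,F] q_used=0 → run C
t=8: queue=[C,H,F] q_used=1 → run C
t=9: queue=[H,F] q_used=0 → run H
t=10: queue=[H,F] q_used=1 → run H
t=11: queue=[F,H] q_used=0 → run F
t=12: queue=[F,H] q_used=1 → run F
t=13: queue=[H,F] q_used=0 → run H
t=14: queue=[H,F] q_used=1 → run H
t=15: queue=[F,H] q_used=0 → run F
t=16: queue=[F,H] q_used=1 → run F
t=17: queue=[H,F] q_used=0 → run H
t=18: queue=[H,F] q_used=1 → run H
t=19: queue=[F,H] q_used=0 → run F
t=20: queue=[H] q_used=0 → run H
t=21: (idle)
t=22: (idle)
t=23: (idle)
t=24: (idle)
t=25: (idle)

completion order = B, C, F, H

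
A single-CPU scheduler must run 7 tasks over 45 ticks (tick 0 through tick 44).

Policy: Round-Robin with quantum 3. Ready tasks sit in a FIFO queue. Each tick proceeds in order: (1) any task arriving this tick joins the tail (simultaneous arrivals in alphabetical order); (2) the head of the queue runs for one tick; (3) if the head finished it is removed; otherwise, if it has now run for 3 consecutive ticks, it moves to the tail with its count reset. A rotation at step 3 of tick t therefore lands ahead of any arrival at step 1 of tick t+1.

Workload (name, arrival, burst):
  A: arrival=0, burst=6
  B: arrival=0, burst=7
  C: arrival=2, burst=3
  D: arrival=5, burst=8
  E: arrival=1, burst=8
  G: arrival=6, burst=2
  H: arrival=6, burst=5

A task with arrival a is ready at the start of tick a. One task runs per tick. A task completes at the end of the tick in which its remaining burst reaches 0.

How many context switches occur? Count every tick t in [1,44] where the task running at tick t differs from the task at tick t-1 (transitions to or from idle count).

t=0: queue=[A,B] q_used=0 → run A
t=1: queue=[A,B,E] q_used=1 → run A
t=2: queue=[A,B,E,C] q_used=2 → run A
t=3: queue=[B,E,C,A] q_used=0 → run B
t=4: queue=[B,E,C,A] q_used=1 → run B
t=5: queue=[B,E,C,A,D] q_used=2 → run B
t=6: queue=[E,C,A,D,B,G,H] q_used=0 → run E
t=7: queue=[E,C,A,D,B,G,H] q_used=1 → run E
t=8: queue=[E,C,A,D,B,G,H] q_used=2 → run E
t=9: queue=[C,A,D,B,G,H,E] q_used=0 → run C
t=10: queue=[C,A,D,B,G,H,E] q_used=1 → run C
t=11: queue=[C,A,D,B,G,H,E] q_used=2 → run C
t=12: queue=[A,D,B,G,H,E] q_used=0 → run A
t=13: queue=[A,D,B,G,H,E] q_used=1 → run A
t=14: queue=[A,D,B,G,H,E] q_used=2 → run A
t=15: queue=[D,B,G,H,E] q_used=0 → run D
t=16: queue=[D,B,G,H,E] q_used=1 → run D
t=17: queue=[D,B,G,H,E] q_used=2 → run D
t=18: queue=[B,G,H,E,D] q_used=0 → run B
t=19: queue=[B,G,H,E,D] q_used=1 → run B
t=20: queue=[B,G,H,E,D] q_used=2 → run B
t=21: queue=[G,H,E,D,B] q_used=0 → run G
t=22: queue=[G,H,E,D,B] q_used=1 → run G
t=23: queue=[H,E,D,B] q_used=0 → run H
t=24: queue=[H,E,D,B] q_used=1 → run H
t=25: queue=[H,E,D,B] q_used=2 → run H
t=26: queue=[E,D,B,H] q_used=0 → run E
t=27: queue=[E,D,B,H] q_used=1 → run E
t=28: queue=[E,D,B,H] q_used=2 → run E
t=29: queue=[D,B,H,E] q_used=0 → run D
t=30: queue=[D,B,H,E] q_used=1 → run D
t=31: queue=[D,B,H,E] q_used=2 → run D
t=32: queue=[B,H,E,D] q_used=0 → run B
t=33: queue=[H,E,D] q_used=0 → run H
t=34: queue=[H,E,D] q_used=1 → run H
t=35: queue=[E,D] q_used=0 → run E
t=36: queue=[E,D] q_used=1 → run E
t=37: queue=[D] q_used=0 → run D
t=38: queue=[D] q_used=1 → run D
t=39: (idle)
t=40: (idle)
t=41: (idle)
t=42: (idle)
t=43: (idle)
t=44: (idle)

context switches = 15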